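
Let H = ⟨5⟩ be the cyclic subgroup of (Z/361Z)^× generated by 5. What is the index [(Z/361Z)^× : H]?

2

Since 5 ∈ (Z/361Z)^×, its order divides φ(361) = φ(19^2) = 19·(19−1) = 342 = 2 · 3^2 · 19.
Divisors of 342: 1, 2, 3, 6, 9, 18, 19, 38, 57, 114, 171, 342.
Test each divisor d:
5^1 ≡ 5 (mod 361)
5^2 ≡ 25 (mod 361)
5^3 ≡ 125 (mod 361)
5^6 ≡ 102 (mod 361)
5^9 ≡ 115 (mod 361)
5^18 ≡ 229 (mod 361)
5^19 ≡ 62 (mod 361)
5^38 ≡ 234 (mod 361)
5^57 ≡ 68 (mod 361)
5^114 ≡ 292 (mod 361)
5^171 ≡ 1 (mod 361) ✓
Thus |⟨5⟩| = ord(5) = 171.
Index = |(Z/361Z)^×| / |⟨5⟩| = 342 / 171 = 2.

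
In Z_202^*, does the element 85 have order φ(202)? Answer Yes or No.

φ(202) = φ(2)·φ(101) = 1·100 = 100 = 2^2 · 5^2.
An element g generates (Z/202Z)^× iff g^(100/q) ≢ 1 (mod 202) for each prime q ∈ {2, 5}.
85^50 ≡ 1 (mod 202)  [q = 2: ≡ 1 ✗]
85^20 ≡ 185 (mod 202)  [q = 5: ≢ 1 ✓]
85^50 ≡ 1 shows ord(85) | 50, strictly less than φ(202); not a primitive root.

No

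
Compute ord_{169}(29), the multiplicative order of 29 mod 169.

39

Since 29 ∈ (Z/169Z)^×, its order divides φ(169) = φ(13^2) = 13·(13−1) = 156 = 2^2 · 3 · 13.
Divisors of 156: 1, 2, 3, 4, 6, 12, 13, 26, 39, 52, 78, 156.
Evaluate successive powers at the divisors of 156:
29^1 ≡ 29 (mod 169)
29^2 ≡ 165 (mod 169)
29^3 ≡ 53 (mod 169)
29^4 ≡ 16 (mod 169)
29^6 ≡ 105 (mod 169)
29^12 ≡ 40 (mod 169)
29^13 ≡ 146 (mod 169)
29^26 ≡ 22 (mod 169)
29^39 ≡ 1 (mod 169) ✓
Therefore the multiplicative order of 29 modulo 169 is 39.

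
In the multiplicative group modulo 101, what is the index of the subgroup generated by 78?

By Lagrange's theorem, ord_101(78) divides φ(101) = 101 − 1 = 100 = 2^2 · 5^2.
Divisors of 100: 1, 2, 4, 5, 10, 20, 25, 50, 100.
Check 78^d mod 101 for each divisor in increasing order:
78^1 ≡ 78 (mod 101)
78^2 ≡ 24 (mod 101)
78^4 ≡ 71 (mod 101)
78^5 ≡ 84 (mod 101)
78^10 ≡ 87 (mod 101)
78^20 ≡ 95 (mod 101)
78^25 ≡ 1 (mod 101) ✓
Thus |⟨78⟩| = ord(78) = 25.
[(Z/101Z)^× : ⟨78⟩] = 100/25 = 4.

4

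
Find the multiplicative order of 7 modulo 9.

By Lagrange's theorem, ord_9(7) divides φ(9) = φ(3^2) = 3·(3−1) = 6 = 2 · 3.
Divisors of 6: 1, 2, 3, 6.
Evaluate successive powers at the divisors of 6:
7^1 ≡ 7 (mod 9)
7^2 ≡ 4 (mod 9)
7^3 ≡ 1 (mod 9) ✓
So ord_9(7) = 3.

3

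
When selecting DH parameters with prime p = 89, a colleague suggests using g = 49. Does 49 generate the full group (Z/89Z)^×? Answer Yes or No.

φ(89) = 89 − 1 = 88 = 2^3 · 11.
An element g generates (Z/89Z)^× iff g^(88/q) ≢ 1 (mod 89) for each prime q ∈ {2, 11}.
49^44 ≡ 1 (mod 89)  [q = 2: ≡ 1 ✗]
49^8 ≡ 16 (mod 89)  [q = 11: ≢ 1 ✓]
49^44 ≡ 1 shows ord(49) | 44, strictly less than φ(89); not a primitive root.

No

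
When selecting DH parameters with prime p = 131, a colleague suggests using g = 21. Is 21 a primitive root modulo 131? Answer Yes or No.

No

φ(131) = 131 − 1 = 130 = 2 · 5 · 13.
Test 21^(130/q) mod 131 for each prime factor q of 130:
21^65 ≡ 1 (mod 131)  [q = 2: ≡ 1 ✗]
21^26 ≡ 61 (mod 131)  [q = 5: ≢ 1 ✓]
21^10 ≡ 60 (mod 131)  [q = 13: ≢ 1 ✓]
The check at q = 2 fails, so 21 generates a proper subgroup.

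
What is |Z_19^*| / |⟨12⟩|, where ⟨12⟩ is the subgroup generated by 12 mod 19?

ord(12) | φ(19) = 19 − 1 = 18 = 2 · 3^2.
Divisors of 18: 1, 2, 3, 6, 9, 18.
Test each divisor d:
12^1 ≡ 12 (mod 19)
12^2 ≡ 11 (mod 19)
12^3 ≡ 18 (mod 19)
12^6 ≡ 1 (mod 19) ✓
The order of 12 is 6, so the subgroup it generates has 6 elements.
Index = |(Z/19Z)^×| / |⟨12⟩| = 18 / 6 = 3.

3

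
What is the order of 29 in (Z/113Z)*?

ord(29) | φ(113) = 113 − 1 = 112 = 2^4 · 7.
Divisors of 112: 1, 2, 4, 7, 8, 14, 16, 28, 56, 112.
Check 29^d mod 113 for each divisor in increasing order:
29^1 ≡ 29 (mod 113)
29^2 ≡ 50 (mod 113)
29^4 ≡ 14 (mod 113)
29^7 ≡ 73 (mod 113)
29^8 ≡ 83 (mod 113)
29^14 ≡ 18 (mod 113)
29^16 ≡ 109 (mod 113)
29^28 ≡ 98 (mod 113)
29^56 ≡ 112 (mod 113)
29^112 ≡ 1 (mod 113) ✓
Therefore the multiplicative order of 29 modulo 113 is 112.

112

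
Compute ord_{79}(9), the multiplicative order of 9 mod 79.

39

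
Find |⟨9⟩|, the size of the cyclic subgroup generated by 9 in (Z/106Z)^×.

The order of 9 must divide φ(106) = φ(2)·φ(53) = 1·52 = 52 = 2^2 · 13.
Divisors of 52: 1, 2, 4, 13, 26, 52.
Test each divisor d:
9^1 ≡ 9 (mod 106)
9^2 ≡ 81 (mod 106)
9^4 ≡ 95 (mod 106)
9^13 ≡ 105 (mod 106)
9^26 ≡ 1 (mod 106) ✓
The smallest such exponent is 26, so the order of 9 is 26.

26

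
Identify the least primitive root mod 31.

3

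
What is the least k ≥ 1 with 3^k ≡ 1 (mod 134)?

22

By Lagrange's theorem, ord_134(3) divides φ(134) = φ(2)·φ(67) = 1·66 = 66 = 2 · 3 · 11.
Divisors of 66: 1, 2, 3, 6, 11, 22, 33, 66.
Test each divisor d:
3^1 ≡ 3 (mod 134)
3^2 ≡ 9 (mod 134)
3^3 ≡ 27 (mod 134)
3^6 ≡ 59 (mod 134)
3^11 ≡ 133 (mod 134)
3^22 ≡ 1 (mod 134) ✓
The smallest such exponent is 22, so the order of 3 is 22.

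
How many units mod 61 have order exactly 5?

φ(61) = 61 − 1 = 60 = 2^2 · 3 · 5.
Since (Z/61Z)^× is cyclic of order 60, the number of elements of order d is φ(d) when d | 60 and 0 otherwise.
5 | 60, and φ(5) = 5 − 1 = 4.

4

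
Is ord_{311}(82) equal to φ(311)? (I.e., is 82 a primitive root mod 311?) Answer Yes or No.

φ(311) = 311 − 1 = 310 = 2 · 5 · 31.
Test 82^(310/q) mod 311 for each prime factor q of 310:
82^155 ≡ 310 (mod 311)  [q = 2: ≢ 1 ✓]
82^62 ≡ 52 (mod 311)  [q = 5: ≢ 1 ✓]
82^10 ≡ 105 (mod 311)  [q = 31: ≢ 1 ✓]
None equal 1, so ord_311(82) = 310: 82 is a primitive root.

Yes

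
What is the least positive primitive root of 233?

3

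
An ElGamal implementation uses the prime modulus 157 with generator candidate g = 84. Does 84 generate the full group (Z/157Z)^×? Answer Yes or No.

Yes

φ(157) = 157 − 1 = 156 = 2^2 · 3 · 13.
84 is a primitive root mod 157 iff 84^(φ(157)/q) ≢ 1 for every prime q | φ(157), i.e. q ∈ {2, 3, 13}.
84^78 ≡ 156 (mod 157)  [q = 2: ≢ 1 ✓]
84^52 ≡ 12 (mod 157)  [q = 3: ≢ 1 ✓]
84^12 ≡ 153 (mod 157)  [q = 13: ≢ 1 ✓]
Every test exponent gives a nontrivial residue, hence 84 generates the full group.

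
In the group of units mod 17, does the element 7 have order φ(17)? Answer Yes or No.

φ(17) = 17 − 1 = 16 = 2^4.
An element g generates (Z/17Z)^× iff g^(16/q) ≢ 1 (mod 17) for each prime q ∈ {2}.
7^8 ≡ 16 (mod 17)  [q = 2: ≢ 1 ✓]
Every test exponent gives a nontrivial residue, hence 7 generates the full group.

Yes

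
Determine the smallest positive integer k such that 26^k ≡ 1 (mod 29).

28

The order of 26 must divide φ(29) = 29 − 1 = 28 = 2^2 · 7.
Divisors of 28: 1, 2, 4, 7, 14, 28.
Compute 26^d (mod 29) for the divisors d until we hit 1:
26^1 ≡ 26
26^2 ≡ 9
26^4 ≡ 23
26^7 ≡ 17
26^14 ≡ 28
26^28 ≡ 1
Hence ord(26) = 28.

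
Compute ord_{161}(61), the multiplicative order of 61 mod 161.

By Lagrange's theorem, ord_161(61) divides φ(161) = φ(7·23) = (7−1)·(23−1) = 6·22 = 132 = 2^2 · 3 · 11.
Divisors of 132: 1, 2, 3, 4, 6, 11, 12, 22, 33, 44, 66, 132.
Evaluate successive powers at the divisors of 132:
61^1 ≡ 61 (mod 161)
61^2 ≡ 18 (mod 161)
61^3 ≡ 132 (mod 161)
61^4 ≡ 2 (mod 161)
61^6 ≡ 36 (mod 161)
61^11 ≡ 45 (mod 161)
61^12 ≡ 8 (mod 161)
61^22 ≡ 93 (mod 161)
61^33 ≡ 160 (mod 161)
61^44 ≡ 116 (mod 161)
61^66 ≡ 1 (mod 161) ✓
Therefore the multiplicative order of 61 modulo 161 is 66.

66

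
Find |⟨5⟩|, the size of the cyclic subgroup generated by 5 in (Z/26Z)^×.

4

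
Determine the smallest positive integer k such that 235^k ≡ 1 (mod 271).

270

Since 235 ∈ (Z/271Z)^×, its order divides φ(271) = 271 − 1 = 270 = 2 · 3^3 · 5.
Divisors of 270: 1, 2, 3, 5, 6, 9, 10, 15, 18, 27, 30, 45, 54, 90, 135, 270.
Check 235^d mod 271 for each divisor in increasing order:
235^1 ≡ 235
235^2 ≡ 212
235^3 ≡ 227
235^5 ≡ 157
235^6 ≡ 39
235^9 ≡ 181
235^10 ≡ 259
235^15 ≡ 13
235^18 ≡ 241
235^27 ≡ 261
235^30 ≡ 169
235^45 ≡ 29
235^54 ≡ 100
235^90 ≡ 28
235^135 ≡ 270
235^270 ≡ 1
Therefore the multiplicative order of 235 modulo 271 is 270.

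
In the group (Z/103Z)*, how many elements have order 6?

φ(103) = 103 − 1 = 102 = 2 · 3 · 17.
(Z/103Z)^× is cyclic (|G| = 102); a cyclic group of order m has exactly φ(d) elements of each order d | m, and none otherwise.
6 = 2 · 3 divides 102, and φ(6) = 2.

2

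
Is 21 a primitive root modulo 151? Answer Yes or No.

No

φ(151) = 151 − 1 = 150 = 2 · 3 · 5^2.
21 is a primitive root mod 151 iff 21^(φ(151)/q) ≢ 1 for every prime q | φ(151), i.e. q ∈ {2, 3, 5}.
21^75 ≡ 1 (mod 151)  [q = 2: ≡ 1 ✗]
21^50 ≡ 32 (mod 151)  [q = 3: ≢ 1 ✓]
21^30 ≡ 19 (mod 151)  [q = 5: ≢ 1 ✓]
Since 21^75 ≡ 1, the order of 21 divides 75 < 150, so 21 is not a primitive root.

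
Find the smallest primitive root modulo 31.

3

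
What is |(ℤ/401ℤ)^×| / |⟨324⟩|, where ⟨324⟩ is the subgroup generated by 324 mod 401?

8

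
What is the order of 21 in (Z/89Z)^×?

44

The order of 21 must divide φ(89) = 89 − 1 = 88 = 2^3 · 11.
Divisors of 88: 1, 2, 4, 8, 11, 22, 44, 88.
Check 21^d mod 89 for each divisor in increasing order:
21^1 ≡ 21 (mod 89)
21^2 ≡ 85 (mod 89)
21^4 ≡ 16 (mod 89)
21^8 ≡ 78 (mod 89)
21^11 ≡ 34 (mod 89)
21^22 ≡ 88 (mod 89)
21^44 ≡ 1 (mod 89) ✓
Therefore the multiplicative order of 21 modulo 89 is 44.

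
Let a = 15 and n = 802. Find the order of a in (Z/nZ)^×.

400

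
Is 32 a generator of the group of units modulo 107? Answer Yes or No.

Yes

φ(107) = 107 − 1 = 106 = 2 · 53.
Test 32^(106/q) mod 107 for each prime factor q of 106:
32^53 ≡ 106 (mod 107)  [q = 2: ≢ 1 ✓]
32^2 ≡ 61 (mod 107)  [q = 53: ≢ 1 ✓]
Every test exponent gives a nontrivial residue, hence 32 generates the full group.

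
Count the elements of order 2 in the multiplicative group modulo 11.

1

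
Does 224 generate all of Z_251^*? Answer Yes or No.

φ(251) = 251 − 1 = 250 = 2 · 5^3.
An element g generates (Z/251Z)^× iff g^(250/q) ≢ 1 (mod 251) for each prime q ∈ {2, 5}.
224^125 ≡ 250 (mod 251)  [q = 2: ≢ 1 ✓]
224^50 ≡ 113 (mod 251)  [q = 5: ≢ 1 ✓]
Every test exponent gives a nontrivial residue, hence 224 generates the full group.

Yes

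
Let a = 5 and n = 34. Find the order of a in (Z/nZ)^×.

The order of 5 must divide φ(34) = φ(2)·φ(17) = 1·16 = 16 = 2^4.
Divisors of 16: 1, 2, 4, 8, 16.
Evaluate successive powers at the divisors of 16:
5^1 ≡ 5
5^2 ≡ 25
5^4 ≡ 13
5^8 ≡ 33
5^16 ≡ 1
Hence ord(5) = 16.

16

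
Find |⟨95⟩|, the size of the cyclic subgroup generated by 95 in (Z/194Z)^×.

The order of 95 must divide φ(194) = φ(2)·φ(97) = 1·96 = 96 = 2^5 · 3.
Divisors of 96: 1, 2, 3, 4, 6, 8, 12, 16, 24, 32, 48, 96.
Compute 95^d (mod 194) for the divisors d until we hit 1:
95^1 ≡ 95 (mod 194)
95^2 ≡ 101 (mod 194)
95^3 ≡ 89 (mod 194)
95^4 ≡ 113 (mod 194)
95^6 ≡ 161 (mod 194)
95^8 ≡ 159 (mod 194)
95^12 ≡ 119 (mod 194)
95^16 ≡ 61 (mod 194)
95^24 ≡ 193 (mod 194)
95^32 ≡ 35 (mod 194)
95^48 ≡ 1 (mod 194) ✓
Hence ord(95) = 48.

48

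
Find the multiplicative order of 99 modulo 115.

22

The order of 99 must divide φ(115) = φ(5·23) = (5−1)·(23−1) = 4·22 = 88 = 2^3 · 11.
Divisors of 88: 1, 2, 4, 8, 11, 22, 44, 88.
Evaluate successive powers at the divisors of 88:
99^1 ≡ 99 (mod 115)
99^2 ≡ 26 (mod 115)
99^4 ≡ 101 (mod 115)
99^8 ≡ 81 (mod 115)
99^11 ≡ 114 (mod 115)
99^22 ≡ 1 (mod 115) ✓
So ord_115(99) = 22.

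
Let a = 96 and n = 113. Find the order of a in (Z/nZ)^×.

112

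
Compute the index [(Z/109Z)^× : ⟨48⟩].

Since 48 ∈ (Z/109Z)^×, its order divides φ(109) = 109 − 1 = 108 = 2^2 · 3^3.
Divisors of 108: 1, 2, 3, 4, 6, 9, 12, 18, 27, 36, 54, 108.
Compute 48^d (mod 109) for the divisors d until we hit 1:
48^1 ≡ 48 (mod 109)
48^2 ≡ 15 (mod 109)
48^3 ≡ 66 (mod 109)
48^4 ≡ 7 (mod 109)
48^6 ≡ 105 (mod 109)
48^9 ≡ 63 (mod 109)
48^12 ≡ 16 (mod 109)
48^18 ≡ 45 (mod 109)
48^27 ≡ 1 (mod 109) ✓
The order of 48 is 27, so the subgroup it generates has 27 elements.
[(Z/109Z)^× : ⟨48⟩] = 108/27 = 4.

4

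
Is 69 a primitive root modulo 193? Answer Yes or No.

No

φ(193) = 193 − 1 = 192 = 2^6 · 3.
It suffices to check that the order of 69 is not a proper divisor of 192: compute 69^(192/q) for q ∈ {2, 3}.
69^96 ≡ 1 (mod 193)  [q = 2: ≡ 1 ✗]
69^64 ≡ 1 (mod 193)  [q = 3: ≡ 1 ✗]
Since 69^96 ≡ 1, the order of 69 divides 96 < 192, so 69 is not a primitive root.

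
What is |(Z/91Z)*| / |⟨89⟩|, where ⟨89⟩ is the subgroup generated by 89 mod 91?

6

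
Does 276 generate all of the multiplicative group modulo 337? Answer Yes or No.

Yes

φ(337) = 337 − 1 = 336 = 2^4 · 3 · 7.
An element g generates (Z/337Z)^× iff g^(336/q) ≢ 1 (mod 337) for each prime q ∈ {2, 3, 7}.
276^168 ≡ 336 (mod 337)  [q = 2: ≢ 1 ✓]
276^112 ≡ 208 (mod 337)  [q = 3: ≢ 1 ✓]
276^48 ≡ 64 (mod 337)  [q = 7: ≢ 1 ✓]
Every test exponent gives a nontrivial residue, hence 276 generates the full group.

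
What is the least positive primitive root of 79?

3

φ(79) = 79 − 1 = 78 = 2 · 3 · 13.
Test candidates g = 2, 3, … against the prime factors q ∈ {2, 3, 13} of φ(79): g is a generator iff g^(78/q) ≢ 1 for every such q.
g = 2: 2^39 ≡ 1 — hits 1, so not a primitive root.
g = 3: 3^39 ≡ 78; 3^26 ≡ 23; 3^6 ≡ 18 — none is 1, so 3 is a primitive root.
So 3 is the smallest generator of (Z/79Z)^×.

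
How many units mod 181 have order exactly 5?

φ(181) = 181 − 1 = 180 = 2^2 · 3^2 · 5.
(Z/181Z)^× is cyclic (|G| = 180); a cyclic group of order m has exactly φ(d) elements of each order d | m, and none otherwise.
5 | 180, and φ(5) = 5 − 1 = 4.

4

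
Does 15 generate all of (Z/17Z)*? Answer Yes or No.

φ(17) = 17 − 1 = 16 = 2^4.
15 is a primitive root mod 17 iff 15^(φ(17)/q) ≢ 1 for every prime q | φ(17), i.e. q ∈ {2}.
15^8 ≡ 1 (mod 17)  [q = 2: ≡ 1 ✗]
15^8 ≡ 1 shows ord(15) | 8, strictly less than φ(17); not a primitive root.

No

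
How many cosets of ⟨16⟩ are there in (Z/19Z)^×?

Since 16 ∈ (Z/19Z)^×, its order divides φ(19) = 19 − 1 = 18 = 2 · 3^2.
Divisors of 18: 1, 2, 3, 6, 9, 18.
Test each divisor d:
16^1 ≡ 16 (mod 19)
16^2 ≡ 9 (mod 19)
16^3 ≡ 11 (mod 19)
16^6 ≡ 7 (mod 19)
16^9 ≡ 1 (mod 19) ✓
Thus |⟨16⟩| = ord(16) = 9.
[(Z/19Z)^× : ⟨16⟩] = 18/9 = 2.

2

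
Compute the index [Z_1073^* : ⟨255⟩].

The order of 255 must divide φ(1073) = φ(29·37) = (29−1)·(37−1) = 28·36 = 1008 = 2^4 · 3^2 · 7.
Divisors of 1008: 1, 2, 3, 4, 6, 7, 8, 9, 12, 14, 16, 18, 21, 24, 28, 36, 42, 48, 56, 63, 72, 84, 112, 126, 144, 168, 252, 336, 504, 1008.
Compute 255^d (mod 1073) for the divisors d until we hit 1:
255^1 ≡ 255
255^2 ≡ 645
255^3 ≡ 306
255^4 ≡ 774
255^6 ≡ 285
255^7 ≡ 784
255^8 ≡ 342
255^9 ≡ 297
255^12 ≡ 750
255^14 ≡ 900
255^16 ≡ 7
255^18 ≡ 223
255^21 ≡ 639
255^24 ≡ 248
255^28 ≡ 958
255^36 ≡ 371
255^42 ≡ 581
255^48 ≡ 343
255^56 ≡ 349
255^63 ≡ 1
Thus |⟨255⟩| = ord(255) = 63.
The index is φ(1073) / ord(255) = 1008 / 63 = 16.

16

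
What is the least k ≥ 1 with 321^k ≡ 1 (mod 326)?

By Lagrange's theorem, ord_326(321) divides φ(326) = φ(2)·φ(163) = 1·162 = 162 = 2 · 3^4.
Divisors of 162: 1, 2, 3, 6, 9, 18, 27, 54, 81, 162.
Evaluate successive powers at the divisors of 162:
321^1 ≡ 321
321^2 ≡ 25
321^3 ≡ 201
321^6 ≡ 303
321^9 ≡ 267
321^18 ≡ 221
321^27 ≡ 1
Hence ord(321) = 27.

27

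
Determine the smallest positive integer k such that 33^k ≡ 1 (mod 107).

53

Since 33 ∈ (Z/107Z)^×, its order divides φ(107) = 107 − 1 = 106 = 2 · 53.
Divisors of 106: 1, 2, 53, 106.
Evaluate successive powers at the divisors of 106:
33^1 ≡ 33 (mod 107)
33^2 ≡ 19 (mod 107)
33^53 ≡ 1 (mod 107) ✓
Therefore the multiplicative order of 33 modulo 107 is 53.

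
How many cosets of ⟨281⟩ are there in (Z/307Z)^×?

The order of 281 must divide φ(307) = 307 − 1 = 306 = 2 · 3^2 · 17.
Divisors of 306: 1, 2, 3, 6, 9, 17, 18, 34, 51, 102, 153, 306.
Evaluate successive powers at the divisors of 306:
281^1 ≡ 281 (mod 307)
281^2 ≡ 62 (mod 307)
281^3 ≡ 230 (mod 307)
281^6 ≡ 96 (mod 307)
281^9 ≡ 283 (mod 307)
281^17 ≡ 214 (mod 307)
281^18 ≡ 269 (mod 307)
281^34 ≡ 53 (mod 307)
281^51 ≡ 290 (mod 307)
281^102 ≡ 289 (mod 307)
281^153 ≡ 306 (mod 307)
281^306 ≡ 1 (mod 307) ✓
Thus |⟨281⟩| = ord(281) = 306.
Index = |(Z/307Z)^×| / |⟨281⟩| = 306 / 306 = 1.

1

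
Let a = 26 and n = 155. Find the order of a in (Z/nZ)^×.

6

Since 26 ∈ (Z/155Z)^×, its order divides φ(155) = φ(5·31) = (5−1)·(31−1) = 4·30 = 120 = 2^3 · 3 · 5.
Divisors of 120: 1, 2, 3, 4, 5, 6, 8, 10, 12, 15, 20, 24, 30, 40, 60, 120.
Test each divisor d:
26^1 ≡ 26 (mod 155)
26^2 ≡ 56 (mod 155)
26^3 ≡ 61 (mod 155)
26^4 ≡ 36 (mod 155)
26^5 ≡ 6 (mod 155)
26^6 ≡ 1 (mod 155) ✓
So ord_155(26) = 6.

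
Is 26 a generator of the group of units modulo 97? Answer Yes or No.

Yes

φ(97) = 97 − 1 = 96 = 2^5 · 3.
Test 26^(96/q) mod 97 for each prime factor q of 96:
26^48 ≡ 96 (mod 97)  [q = 2: ≢ 1 ✓]
26^32 ≡ 61 (mod 97)  [q = 3: ≢ 1 ✓]
None equal 1, so ord_97(26) = 96: 26 is a primitive root.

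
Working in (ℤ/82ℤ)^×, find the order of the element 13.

40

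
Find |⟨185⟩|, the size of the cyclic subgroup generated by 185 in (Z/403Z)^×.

6

By Lagrange's theorem, ord_403(185) divides φ(403) = φ(13·31) = (13−1)·(31−1) = 12·30 = 360 = 2^3 · 3^2 · 5.
Divisors of 360: 1, 2, 3, 4, 5, 6, 8, 9, 10, 12, 15, 18, 20, 24, 30, 36, 40, 45, 60, 72, 90, 120, 180, 360.
Check 185^d mod 403 for each divisor in increasing order:
185^1 ≡ 185
185^2 ≡ 373
185^3 ≡ 92
185^4 ≡ 94
185^5 ≡ 61
185^6 ≡ 1
So ord_403(185) = 6.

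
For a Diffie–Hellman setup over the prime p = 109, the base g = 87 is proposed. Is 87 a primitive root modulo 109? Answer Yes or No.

No

φ(109) = 109 − 1 = 108 = 2^2 · 3^3.
An element g generates (Z/109Z)^× iff g^(108/q) ≢ 1 (mod 109) for each prime q ∈ {2, 3}.
87^54 ≡ 1 (mod 109)  [q = 2: ≡ 1 ✗]
87^36 ≡ 45 (mod 109)  [q = 3: ≢ 1 ✓]
Since 87^54 ≡ 1, the order of 87 divides 54 < 108, so 87 is not a primitive root.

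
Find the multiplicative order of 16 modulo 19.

9

ord(16) | φ(19) = 19 − 1 = 18 = 2 · 3^2.
Divisors of 18: 1, 2, 3, 6, 9, 18.
Evaluate successive powers at the divisors of 18:
16^1 ≡ 16 (mod 19)
16^2 ≡ 9 (mod 19)
16^3 ≡ 11 (mod 19)
16^6 ≡ 7 (mod 19)
16^9 ≡ 1 (mod 19) ✓
So ord_19(16) = 9.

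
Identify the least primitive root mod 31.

φ(31) = 31 − 1 = 30 = 2 · 3 · 5.
g is a primitive root iff g^(30/q) ≢ 1 (mod 31) for each prime q ∈ {2, 3, 5}.
g = 2: 2^15 ≡ 1 — hits 1, so not a primitive root.
g = 3: 3^15 ≡ 30; 3^10 ≡ 25; 3^6 ≡ 16 — none is 1, so 3 is a primitive root.
Hence the least primitive root of 31 is 3.

3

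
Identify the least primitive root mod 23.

5

φ(23) = 23 − 1 = 22 = 2 · 11.
Test candidates g = 2, 3, … against the prime factors q ∈ {2, 11} of φ(23): g is a generator iff g^(22/q) ≢ 1 for every such q.
g = 2: 2^11 ≡ 1 — hits 1, so not a primitive root.
g = 3: 3^11 ≡ 1 — hits 1, so not a primitive root.
g = 4: 4^11 ≡ 1 — hits 1, so not a primitive root.
g = 5: 5^11 ≡ 22; 5^2 ≡ 2 — none is 1, so 5 is a primitive root.
Hence the least primitive root of 23 is 5.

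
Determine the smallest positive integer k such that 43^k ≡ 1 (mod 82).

Since 43 ∈ (Z/82Z)^×, its order divides φ(82) = φ(2)·φ(41) = 1·40 = 40 = 2^3 · 5.
Divisors of 40: 1, 2, 4, 5, 8, 10, 20, 40.
Compute 43^d (mod 82) for the divisors d until we hit 1:
43^1 ≡ 43 (mod 82)
43^2 ≡ 45 (mod 82)
43^4 ≡ 57 (mod 82)
43^5 ≡ 73 (mod 82)
43^8 ≡ 51 (mod 82)
43^10 ≡ 81 (mod 82)
43^20 ≡ 1 (mod 82) ✓
Hence ord(43) = 20.

20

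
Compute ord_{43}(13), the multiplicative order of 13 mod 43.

ord(13) | φ(43) = 43 − 1 = 42 = 2 · 3 · 7.
Divisors of 42: 1, 2, 3, 6, 7, 14, 21, 42.
Check 13^d mod 43 for each divisor in increasing order:
13^1 ≡ 13
13^2 ≡ 40
13^3 ≡ 4
13^6 ≡ 16
13^7 ≡ 36
13^14 ≡ 6
13^21 ≡ 1
Therefore the multiplicative order of 13 modulo 43 is 21.

21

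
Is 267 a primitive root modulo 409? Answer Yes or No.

No

φ(409) = 409 − 1 = 408 = 2^3 · 3 · 17.
267 is a primitive root mod 409 iff 267^(φ(409)/q) ≢ 1 for every prime q | φ(409), i.e. q ∈ {2, 3, 17}.
267^204 ≡ 1 (mod 409)  [q = 2: ≡ 1 ✗]
267^136 ≡ 53 (mod 409)  [q = 3: ≢ 1 ✓]
267^24 ≡ 6 (mod 409)  [q = 17: ≢ 1 ✓]
Since 267^204 ≡ 1, the order of 267 divides 204 < 408, so 267 is not a primitive root.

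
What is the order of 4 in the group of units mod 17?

4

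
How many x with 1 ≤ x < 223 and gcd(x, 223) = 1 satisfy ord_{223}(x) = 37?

36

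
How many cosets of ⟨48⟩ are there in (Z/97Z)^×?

Since 48 ∈ (Z/97Z)^×, its order divides φ(97) = 97 − 1 = 96 = 2^5 · 3.
Divisors of 96: 1, 2, 3, 4, 6, 8, 12, 16, 24, 32, 48, 96.
Test each divisor d:
48^1 ≡ 48 (mod 97)
48^2 ≡ 73 (mod 97)
48^3 ≡ 12 (mod 97)
48^4 ≡ 91 (mod 97)
48^6 ≡ 47 (mod 97)
48^8 ≡ 36 (mod 97)
48^12 ≡ 75 (mod 97)
48^16 ≡ 35 (mod 97)
48^24 ≡ 96 (mod 97)
48^32 ≡ 61 (mod 97)
48^48 ≡ 1 (mod 97) ✓
So ord_97(48) = 48, hence |⟨48⟩| = 48.
[(Z/97Z)^× : ⟨48⟩] = 96/48 = 2.

2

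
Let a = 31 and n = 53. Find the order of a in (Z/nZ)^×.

The order of 31 must divide φ(53) = 53 − 1 = 52 = 2^2 · 13.
Divisors of 52: 1, 2, 4, 13, 26, 52.
Compute 31^d (mod 53) for the divisors d until we hit 1:
31^1 ≡ 31 (mod 53)
31^2 ≡ 7 (mod 53)
31^4 ≡ 49 (mod 53)
31^13 ≡ 30 (mod 53)
31^26 ≡ 52 (mod 53)
31^52 ≡ 1 (mod 53) ✓
The smallest such exponent is 52, so the order of 31 is 52.

52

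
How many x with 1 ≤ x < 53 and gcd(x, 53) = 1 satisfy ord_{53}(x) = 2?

φ(53) = 53 − 1 = 52 = 2^2 · 13.
In a cyclic group of order 52, there are φ(d) elements of order d for each divisor d of 52, and zero for non-divisors.
2 | 52, and φ(2) = 2 − 1 = 1.

1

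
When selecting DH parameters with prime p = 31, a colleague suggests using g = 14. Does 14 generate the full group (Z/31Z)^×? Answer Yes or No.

No

φ(31) = 31 − 1 = 30 = 2 · 3 · 5.
An element g generates (Z/31Z)^× iff g^(30/q) ≢ 1 (mod 31) for each prime q ∈ {2, 3, 5}.
14^15 ≡ 1 (mod 31)  [q = 2: ≡ 1 ✗]
14^10 ≡ 25 (mod 31)  [q = 3: ≢ 1 ✓]
14^6 ≡ 8 (mod 31)  [q = 5: ≢ 1 ✓]
The check at q = 2 fails, so 14 generates a proper subgroup.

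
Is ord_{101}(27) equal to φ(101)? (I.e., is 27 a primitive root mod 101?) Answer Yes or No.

Yes

φ(101) = 101 − 1 = 100 = 2^2 · 5^2.
Test 27^(100/q) mod 101 for each prime factor q of 100:
27^50 ≡ 100 (mod 101)  [q = 2: ≢ 1 ✓]
27^20 ≡ 36 (mod 101)  [q = 5: ≢ 1 ✓]
None equal 1, so ord_101(27) = 100: 27 is a primitive root.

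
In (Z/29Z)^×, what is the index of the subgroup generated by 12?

ord(12) | φ(29) = 29 − 1 = 28 = 2^2 · 7.
Divisors of 28: 1, 2, 4, 7, 14, 28.
Compute 12^d (mod 29) for the divisors d until we hit 1:
12^1 ≡ 12 (mod 29)
12^2 ≡ 28 (mod 29)
12^4 ≡ 1 (mod 29) ✓
The order of 12 is 4, so the subgroup it generates has 4 elements.
The index is φ(29) / ord(12) = 28 / 4 = 7.

7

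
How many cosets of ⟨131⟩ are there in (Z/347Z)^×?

By Lagrange's theorem, ord_347(131) divides φ(347) = 347 − 1 = 346 = 2 · 173.
Divisors of 346: 1, 2, 173, 346.
Compute 131^d (mod 347) for the divisors d until we hit 1:
131^1 ≡ 131 (mod 347)
131^2 ≡ 158 (mod 347)
131^173 ≡ 1 (mod 347) ✓
Thus |⟨131⟩| = ord(131) = 173.
[(Z/347Z)^× : ⟨131⟩] = 346/173 = 2.

2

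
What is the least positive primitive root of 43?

3

φ(43) = 43 − 1 = 42 = 2 · 3 · 7.
g is a primitive root iff g^(42/q) ≢ 1 (mod 43) for each prime q ∈ {2, 3, 7}.
g = 2: 2^21 ≡ 42; 2^14 ≡ 1 — hits 1, so not a primitive root.
g = 3: 3^21 ≡ 42; 3^14 ≡ 36; 3^6 ≡ 41 — none is 1, so 3 is a primitive root.
The smallest primitive root modulo 43 is 3.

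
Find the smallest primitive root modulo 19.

φ(19) = 19 − 1 = 18 = 2 · 3^2.
Test candidates g = 2, 3, … against the prime factors q ∈ {2, 3} of φ(19): g is a generator iff g^(18/q) ≢ 1 for every such q.
g = 2: 2^9 ≡ 18; 2^6 ≡ 7 — none is 1, so 2 is a primitive root.
So 2 is the smallest generator of (Z/19Z)^×.

2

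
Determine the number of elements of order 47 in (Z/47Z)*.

0

φ(47) = 47 − 1 = 46 = 2 · 23.
In a cyclic group of order 46, there are φ(d) elements of order d for each divisor d of 46, and zero for non-divisors.
Here 46 is not a multiple of 47, so there are no elements of order 47.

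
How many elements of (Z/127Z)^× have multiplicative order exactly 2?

1

φ(127) = 127 − 1 = 126 = 2 · 3^2 · 7.
Since (Z/127Z)^× is cyclic of order 126, the number of elements of order d is φ(d) when d | 126 and 0 otherwise.
2 | 126, and φ(2) = 2 − 1 = 1.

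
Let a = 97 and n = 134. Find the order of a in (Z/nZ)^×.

6

The order of 97 must divide φ(134) = φ(2)·φ(67) = 1·66 = 66 = 2 · 3 · 11.
Divisors of 66: 1, 2, 3, 6, 11, 22, 33, 66.
Compute 97^d (mod 134) for the divisors d until we hit 1:
97^1 ≡ 97 (mod 134)
97^2 ≡ 29 (mod 134)
97^3 ≡ 133 (mod 134)
97^6 ≡ 1 (mod 134) ✓
So ord_134(97) = 6.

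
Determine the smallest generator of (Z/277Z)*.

φ(277) = 277 − 1 = 276 = 2^2 · 3 · 23.
g is a primitive root iff g^(276/q) ≢ 1 (mod 277) for each prime q ∈ {2, 3, 23}.
g = 2: 2^138 ≡ 276; 2^92 ≡ 1 — hits 1, so not a primitive root.
g = 3: 3^138 ≡ 1 — hits 1, so not a primitive root.
g = 4: 4^138 ≡ 1 — hits 1, so not a primitive root.
g = 5: 5^138 ≡ 276; 5^92 ≡ 116; 5^12 ≡ 27 — none is 1, so 5 is a primitive root.
So 5 is the smallest generator of (Z/277Z)^×.

5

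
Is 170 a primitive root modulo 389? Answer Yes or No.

φ(389) = 389 − 1 = 388 = 2^2 · 97.
Test 170^(388/q) mod 389 for each prime factor q of 388:
170^194 ≡ 388 (mod 389)  [q = 2: ≢ 1 ✓]
170^4 ≡ 159 (mod 389)  [q = 97: ≢ 1 ✓]
None equal 1, so ord_389(170) = 388: 170 is a primitive root.

Yes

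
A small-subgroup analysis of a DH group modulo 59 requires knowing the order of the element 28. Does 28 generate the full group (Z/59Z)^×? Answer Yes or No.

No

φ(59) = 59 − 1 = 58 = 2 · 29.
It suffices to check that the order of 28 is not a proper divisor of 58: compute 28^(58/q) for q ∈ {2, 29}.
28^29 ≡ 1 (mod 59)  [q = 2: ≡ 1 ✗]
28^2 ≡ 17 (mod 59)  [q = 29: ≢ 1 ✓]
28^29 ≡ 1 shows ord(28) | 29, strictly less than φ(59); not a primitive root.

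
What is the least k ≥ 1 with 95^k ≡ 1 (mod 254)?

14

By Lagrange's theorem, ord_254(95) divides φ(254) = φ(2)·φ(127) = 1·126 = 126 = 2 · 3^2 · 7.
Divisors of 126: 1, 2, 3, 6, 7, 9, 14, 18, 21, 42, 63, 126.
Evaluate successive powers at the divisors of 126:
95^1 ≡ 95
95^2 ≡ 135
95^3 ≡ 125
95^6 ≡ 131
95^7 ≡ 253
95^9 ≡ 119
95^14 ≡ 1
The smallest such exponent is 14, so the order of 95 is 14.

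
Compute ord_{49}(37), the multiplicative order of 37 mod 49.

Since 37 ∈ (Z/49Z)^×, its order divides φ(49) = φ(7^2) = 7·(7−1) = 42 = 2 · 3 · 7.
Divisors of 42: 1, 2, 3, 6, 7, 14, 21, 42.
Check 37^d mod 49 for each divisor in increasing order:
37^1 ≡ 37 (mod 49)
37^2 ≡ 46 (mod 49)
37^3 ≡ 36 (mod 49)
37^6 ≡ 22 (mod 49)
37^7 ≡ 30 (mod 49)
37^14 ≡ 18 (mod 49)
37^21 ≡ 1 (mod 49) ✓
The smallest such exponent is 21, so the order of 37 is 21.

21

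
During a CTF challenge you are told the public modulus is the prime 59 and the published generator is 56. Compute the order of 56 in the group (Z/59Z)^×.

58

ord(56) | φ(59) = 59 − 1 = 58 = 2 · 29.
Divisors of 58: 1, 2, 29, 58.
Compute 56^d (mod 59) for the divisors d until we hit 1:
56^1 ≡ 56 (mod 59)
56^2 ≡ 9 (mod 59)
56^29 ≡ 58 (mod 59)
56^58 ≡ 1 (mod 59) ✓
Hence ord(56) = 58.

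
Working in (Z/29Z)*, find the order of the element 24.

Since 24 ∈ (Z/29Z)^×, its order divides φ(29) = 29 − 1 = 28 = 2^2 · 7.
Divisors of 28: 1, 2, 4, 7, 14, 28.
Test each divisor d:
24^1 ≡ 24
24^2 ≡ 25
24^4 ≡ 16
24^7 ≡ 1
So ord_29(24) = 7.

7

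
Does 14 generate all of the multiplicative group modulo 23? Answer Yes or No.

Yes

φ(23) = 23 − 1 = 22 = 2 · 11.
It suffices to check that the order of 14 is not a proper divisor of 22: compute 14^(22/q) for q ∈ {2, 11}.
14^11 ≡ 22 (mod 23)  [q = 2: ≢ 1 ✓]
14^2 ≡ 12 (mod 23)  [q = 11: ≢ 1 ✓]
None equal 1, so ord_23(14) = 22: 14 is a primitive root.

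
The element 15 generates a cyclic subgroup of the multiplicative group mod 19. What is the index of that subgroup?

The order of 15 must divide φ(19) = 19 − 1 = 18 = 2 · 3^2.
Divisors of 18: 1, 2, 3, 6, 9, 18.
Compute 15^d (mod 19) for the divisors d until we hit 1:
15^1 ≡ 15 (mod 19)
15^2 ≡ 16 (mod 19)
15^3 ≡ 12 (mod 19)
15^6 ≡ 11 (mod 19)
15^9 ≡ 18 (mod 19)
15^18 ≡ 1 (mod 19) ✓
Thus |⟨15⟩| = ord(15) = 18.
Index = |(Z/19Z)^×| / |⟨15⟩| = 18 / 18 = 1.

1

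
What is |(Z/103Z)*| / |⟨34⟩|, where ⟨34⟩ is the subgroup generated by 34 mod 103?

6

The order of 34 must divide φ(103) = 103 − 1 = 102 = 2 · 3 · 17.
Divisors of 102: 1, 2, 3, 6, 17, 34, 51, 102.
Test each divisor d:
34^1 ≡ 34 (mod 103)
34^2 ≡ 23 (mod 103)
34^3 ≡ 61 (mod 103)
34^6 ≡ 13 (mod 103)
34^17 ≡ 1 (mod 103) ✓
The order of 34 is 17, so the subgroup it generates has 17 elements.
The index is φ(103) / ord(34) = 102 / 17 = 6.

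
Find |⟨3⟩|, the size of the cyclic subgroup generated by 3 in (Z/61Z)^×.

10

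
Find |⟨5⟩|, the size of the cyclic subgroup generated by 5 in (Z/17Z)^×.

16

By Lagrange's theorem, ord_17(5) divides φ(17) = 17 − 1 = 16 = 2^4.
Divisors of 16: 1, 2, 4, 8, 16.
Check 5^d mod 17 for each divisor in increasing order:
5^1 ≡ 5
5^2 ≡ 8
5^4 ≡ 13
5^8 ≡ 16
5^16 ≡ 1
Hence ord(5) = 16.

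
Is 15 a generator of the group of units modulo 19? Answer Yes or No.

Yes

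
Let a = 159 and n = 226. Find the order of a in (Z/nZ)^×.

112

ord(159) | φ(226) = φ(2)·φ(113) = 1·112 = 112 = 2^4 · 7.
Divisors of 112: 1, 2, 4, 7, 8, 14, 16, 28, 56, 112.
Evaluate successive powers at the divisors of 112:
159^1 ≡ 159 (mod 226)
159^2 ≡ 195 (mod 226)
159^4 ≡ 57 (mod 226)
159^7 ≡ 191 (mod 226)
159^8 ≡ 85 (mod 226)
159^14 ≡ 95 (mod 226)
159^16 ≡ 219 (mod 226)
159^28 ≡ 211 (mod 226)
159^56 ≡ 225 (mod 226)
159^112 ≡ 1 (mod 226) ✓
Therefore the multiplicative order of 159 modulo 226 is 112.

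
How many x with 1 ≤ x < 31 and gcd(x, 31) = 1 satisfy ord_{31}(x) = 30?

8

φ(31) = 31 − 1 = 30 = 2 · 3 · 5.
Since (Z/31Z)^× is cyclic of order 30, the number of elements of order d is φ(d) when d | 30 and 0 otherwise.
30 = 2 · 3 · 5 divides 30, and φ(30) = 8.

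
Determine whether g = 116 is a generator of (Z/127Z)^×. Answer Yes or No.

Yes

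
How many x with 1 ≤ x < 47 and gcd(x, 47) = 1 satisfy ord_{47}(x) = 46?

22

φ(47) = 47 − 1 = 46 = 2 · 23.
(Z/47Z)^× is cyclic (|G| = 46); a cyclic group of order m has exactly φ(d) elements of each order d | m, and none otherwise.
46 = 2 · 23 divides 46, and φ(46) = 22.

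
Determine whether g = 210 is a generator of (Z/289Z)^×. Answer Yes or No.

φ(289) = φ(17^2) = 17·(17−1) = 272 = 2^4 · 17.
210 is a primitive root mod 289 iff 210^(φ(289)/q) ≢ 1 for every prime q | φ(289), i.e. q ∈ {2, 17}.
210^136 ≡ 288 (mod 289)  [q = 2: ≢ 1 ✓]
210^16 ≡ 69 (mod 289)  [q = 17: ≢ 1 ✓]
Every test exponent gives a nontrivial residue, hence 210 generates the full group.

Yes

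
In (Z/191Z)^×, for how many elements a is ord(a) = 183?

0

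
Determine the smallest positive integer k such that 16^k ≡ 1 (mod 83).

41

Since 16 ∈ (Z/83Z)^×, its order divides φ(83) = 83 − 1 = 82 = 2 · 41.
Divisors of 82: 1, 2, 41, 82.
Test each divisor d:
16^1 ≡ 16
16^2 ≡ 7
16^41 ≡ 1
Hence ord(16) = 41.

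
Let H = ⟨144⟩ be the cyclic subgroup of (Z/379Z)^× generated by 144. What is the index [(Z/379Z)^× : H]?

Since 144 ∈ (Z/379Z)^×, its order divides φ(379) = 379 − 1 = 378 = 2 · 3^3 · 7.
Divisors of 378: 1, 2, 3, 6, 7, 9, 14, 18, 21, 27, 42, 54, 63, 126, 189, 378.
Compute 144^d (mod 379) for the divisors d until we hit 1:
144^1 ≡ 144
144^2 ≡ 270
144^3 ≡ 222
144^6 ≡ 14
144^7 ≡ 121
144^9 ≡ 76
144^14 ≡ 239
144^18 ≡ 91
144^21 ≡ 115
144^27 ≡ 94
144^42 ≡ 339
144^54 ≡ 119
144^63 ≡ 327
144^126 ≡ 51
144^189 ≡ 1
So ord_379(144) = 189, hence |⟨144⟩| = 189.
[(Z/379Z)^× : ⟨144⟩] = 378/189 = 2.

2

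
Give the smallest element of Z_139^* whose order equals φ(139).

φ(139) = 139 − 1 = 138 = 2 · 3 · 23.
g is a primitive root iff g^(138/q) ≢ 1 (mod 139) for each prime q ∈ {2, 3, 23}.
g = 2: 2^69 ≡ 138; 2^46 ≡ 96; 2^6 ≡ 64 — none is 1, so 2 is a primitive root.
The smallest primitive root modulo 139 is 2.

2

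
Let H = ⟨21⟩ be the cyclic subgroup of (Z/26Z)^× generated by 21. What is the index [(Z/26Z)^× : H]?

By Lagrange's theorem, ord_26(21) divides φ(26) = φ(2)·φ(13) = 1·12 = 12 = 2^2 · 3.
Divisors of 12: 1, 2, 3, 4, 6, 12.
Test each divisor d:
21^1 ≡ 21
21^2 ≡ 25
21^3 ≡ 5
21^4 ≡ 1
Thus |⟨21⟩| = ord(21) = 4.
Index = |(Z/26Z)^×| / |⟨21⟩| = 12 / 4 = 3.

3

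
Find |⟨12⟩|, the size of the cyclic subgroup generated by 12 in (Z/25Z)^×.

The order of 12 must divide φ(25) = φ(5^2) = 5·(5−1) = 20 = 2^2 · 5.
Divisors of 20: 1, 2, 4, 5, 10, 20.
Compute 12^d (mod 25) for the divisors d until we hit 1:
12^1 ≡ 12
12^2 ≡ 19
12^4 ≡ 11
12^5 ≡ 7
12^10 ≡ 24
12^20 ≡ 1
Hence ord(12) = 20.

20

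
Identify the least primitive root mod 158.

φ(158) = φ(2)·φ(79) = 1·78 = 78 = 2 · 3 · 13.
g is a primitive root iff g^(78/q) ≢ 1 (mod 158) for each prime q ∈ {2, 3, 13}.
g = 2: gcd(2, 158) = 2 > 1, not a unit — skip.
g = 3: 3^39 ≡ 157; 3^26 ≡ 23; 3^6 ≡ 97 — none is 1, so 3 is a primitive root.
Hence the least primitive root of 158 is 3.

3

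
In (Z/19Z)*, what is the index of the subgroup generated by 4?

2

The order of 4 must divide φ(19) = 19 − 1 = 18 = 2 · 3^2.
Divisors of 18: 1, 2, 3, 6, 9, 18.
Evaluate successive powers at the divisors of 18:
4^1 ≡ 4
4^2 ≡ 16
4^3 ≡ 7
4^6 ≡ 11
4^9 ≡ 1
The order of 4 is 9, so the subgroup it generates has 9 elements.
The index is φ(19) / ord(4) = 18 / 9 = 2.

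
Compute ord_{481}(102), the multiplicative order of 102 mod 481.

By Lagrange's theorem, ord_481(102) divides φ(481) = φ(13·37) = (13−1)·(37−1) = 12·36 = 432 = 2^4 · 3^3.
Divisors of 432: 1, 2, 3, 4, 6, 8, 9, 12, 16, 18, 24, 27, 36, 48, 54, 72, 108, 144, 216, 432.
Compute 102^d (mod 481) for the divisors d until we hit 1:
102^1 ≡ 102 (mod 481)
102^2 ≡ 303 (mod 481)
102^3 ≡ 122 (mod 481)
102^4 ≡ 419 (mod 481)
102^6 ≡ 454 (mod 481)
102^8 ≡ 477 (mod 481)
102^9 ≡ 73 (mod 481)
102^12 ≡ 248 (mod 481)
102^16 ≡ 16 (mod 481)
102^18 ≡ 38 (mod 481)
102^24 ≡ 417 (mod 481)
102^27 ≡ 369 (mod 481)
102^36 ≡ 1 (mod 481) ✓
Hence ord(102) = 36.

36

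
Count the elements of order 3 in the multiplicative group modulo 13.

2

φ(13) = 13 − 1 = 12 = 2^2 · 3.
Since (Z/13Z)^× is cyclic of order 12, the number of elements of order d is φ(d) when d | 12 and 0 otherwise.
3 | 12, and φ(3) = 3 − 1 = 2.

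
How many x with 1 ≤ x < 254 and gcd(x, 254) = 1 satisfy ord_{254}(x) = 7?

6

φ(254) = φ(2)·φ(127) = 1·126 = 126 = 2 · 3^2 · 7.
In a cyclic group of order 126, there are φ(d) elements of order d for each divisor d of 126, and zero for non-divisors.
7 | 126, and φ(7) = 7 − 1 = 6.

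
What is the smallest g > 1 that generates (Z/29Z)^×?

φ(29) = 29 − 1 = 28 = 2^2 · 7.
Test candidates g = 2, 3, … against the prime factors q ∈ {2, 7} of φ(29): g is a generator iff g^(28/q) ≢ 1 for every such q.
g = 2: 2^14 ≡ 28; 2^4 ≡ 16 — none is 1, so 2 is a primitive root.
So 2 is the smallest generator of (Z/29Z)^×.

2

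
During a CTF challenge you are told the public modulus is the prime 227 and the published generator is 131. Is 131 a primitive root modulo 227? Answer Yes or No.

φ(227) = 227 − 1 = 226 = 2 · 113.
It suffices to check that the order of 131 is not a proper divisor of 226: compute 131^(226/q) for q ∈ {2, 113}.
131^113 ≡ 1 (mod 227)  [q = 2: ≡ 1 ✗]
131^2 ≡ 136 (mod 227)  [q = 113: ≢ 1 ✓]
The check at q = 2 fails, so 131 generates a proper subgroup.

No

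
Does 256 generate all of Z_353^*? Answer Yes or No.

φ(353) = 353 − 1 = 352 = 2^5 · 11.
Test 256^(352/q) mod 353 for each prime factor q of 352:
256^176 ≡ 1 (mod 353)  [q = 2: ≡ 1 ✗]
256^32 ≡ 131 (mod 353)  [q = 11: ≢ 1 ✓]
256^176 ≡ 1 shows ord(256) | 176, strictly less than φ(353); not a primitive root.

No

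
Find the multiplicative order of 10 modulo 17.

16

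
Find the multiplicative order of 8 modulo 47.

23

Since 8 ∈ (Z/47Z)^×, its order divides φ(47) = 47 − 1 = 46 = 2 · 23.
Divisors of 46: 1, 2, 23, 46.
Compute 8^d (mod 47) for the divisors d until we hit 1:
8^1 ≡ 8 (mod 47)
8^2 ≡ 17 (mod 47)
8^23 ≡ 1 (mod 47) ✓
Hence ord(8) = 23.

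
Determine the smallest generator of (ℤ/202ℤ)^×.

φ(202) = φ(2)·φ(101) = 1·100 = 100 = 2^2 · 5^2.
g is a primitive root iff g^(100/q) ≢ 1 (mod 202) for each prime q ∈ {2, 5}.
g = 2: gcd(2, 202) = 2 > 1, not a unit — skip.
g = 3: 3^50 ≡ 201; 3^20 ≡ 185 — none is 1, so 3 is a primitive root.
The smallest primitive root modulo 202 is 3.

3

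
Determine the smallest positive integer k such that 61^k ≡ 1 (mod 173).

172

ord(61) | φ(173) = 173 − 1 = 172 = 2^2 · 43.
Divisors of 172: 1, 2, 4, 43, 86, 172.
Evaluate successive powers at the divisors of 172:
61^1 ≡ 61 (mod 173)
61^2 ≡ 88 (mod 173)
61^4 ≡ 132 (mod 173)
61^43 ≡ 80 (mod 173)
61^86 ≡ 172 (mod 173)
61^172 ≡ 1 (mod 173) ✓
The smallest such exponent is 172, so the order of 61 is 172.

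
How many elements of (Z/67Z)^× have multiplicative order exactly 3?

2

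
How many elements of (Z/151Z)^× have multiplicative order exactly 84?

φ(151) = 151 − 1 = 150 = 2 · 3 · 5^2.
In a cyclic group of order 150, there are φ(d) elements of order d for each divisor d of 150, and zero for non-divisors.
Since 84 ∤ 150, the count is 0.

0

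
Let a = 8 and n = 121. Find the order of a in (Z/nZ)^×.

110

ord(8) | φ(121) = φ(11^2) = 11·(11−1) = 110 = 2 · 5 · 11.
Divisors of 110: 1, 2, 5, 10, 11, 22, 55, 110.
Check 8^d mod 121 for each divisor in increasing order:
8^1 ≡ 8 (mod 121)
8^2 ≡ 64 (mod 121)
8^5 ≡ 98 (mod 121)
8^10 ≡ 45 (mod 121)
8^11 ≡ 118 (mod 121)
8^22 ≡ 9 (mod 121)
8^55 ≡ 120 (mod 121)
8^110 ≡ 1 (mod 121) ✓
The smallest such exponent is 110, so the order of 8 is 110.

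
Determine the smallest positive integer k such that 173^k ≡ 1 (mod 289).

272

Since 173 ∈ (Z/289Z)^×, its order divides φ(289) = φ(17^2) = 17·(17−1) = 272 = 2^4 · 17.
Divisors of 272: 1, 2, 4, 8, 16, 17, 34, 68, 136, 272.
Compute 173^d (mod 289) for the divisors d until we hit 1:
173^1 ≡ 173
173^2 ≡ 162
173^4 ≡ 234
173^8 ≡ 135
173^16 ≡ 18
173^17 ≡ 224
173^34 ≡ 179
173^68 ≡ 251
173^136 ≡ 288
173^272 ≡ 1
Hence ord(173) = 272.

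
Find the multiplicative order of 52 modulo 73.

24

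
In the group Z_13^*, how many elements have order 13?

φ(13) = 13 − 1 = 12 = 2^2 · 3.
Since (Z/13Z)^× is cyclic of order 12, the number of elements of order d is φ(d) when d | 12 and 0 otherwise.
Since 13 ∤ 12, the count is 0.

0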